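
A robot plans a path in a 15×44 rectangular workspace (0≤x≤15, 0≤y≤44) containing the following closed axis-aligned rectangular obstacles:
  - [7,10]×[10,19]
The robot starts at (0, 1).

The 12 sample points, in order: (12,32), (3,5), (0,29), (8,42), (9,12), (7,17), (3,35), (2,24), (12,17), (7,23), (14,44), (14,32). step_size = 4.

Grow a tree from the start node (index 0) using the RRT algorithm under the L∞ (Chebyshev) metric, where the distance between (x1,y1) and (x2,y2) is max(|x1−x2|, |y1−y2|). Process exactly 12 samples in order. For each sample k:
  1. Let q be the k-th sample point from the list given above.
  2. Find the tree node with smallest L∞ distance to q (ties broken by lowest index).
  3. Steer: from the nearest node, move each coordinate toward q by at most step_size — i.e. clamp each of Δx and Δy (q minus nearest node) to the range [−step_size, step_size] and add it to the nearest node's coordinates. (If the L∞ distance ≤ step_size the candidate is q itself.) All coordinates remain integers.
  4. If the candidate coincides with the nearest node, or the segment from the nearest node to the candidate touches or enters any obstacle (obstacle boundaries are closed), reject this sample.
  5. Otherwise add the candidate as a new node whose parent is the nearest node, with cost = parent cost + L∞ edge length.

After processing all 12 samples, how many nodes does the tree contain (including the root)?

1. q=(12,32) nearest=0 d=31 new=(4,5) → add node 1 parent=0 cost=4
2. q=(3,5) nearest=1 d=1 new=(3,5) → add node 2 parent=1 cost=5
3. q=(0,29) nearest=1 d=24 new=(0,9) → add node 3 parent=1 cost=8
4. q=(8,42) nearest=3 d=33 new=(4,13) → add node 4 parent=3 cost=12
5. q=(9,12) nearest=4 d=5 new=(8,12) → blocked by [7,10]×[10,19], reject
6. q=(7,17) nearest=4 d=4 new=(7,17) → blocked by [7,10]×[10,19], reject
7. q=(3,35) nearest=4 d=22 new=(3,17) → add node 5 parent=4 cost=16
8. q=(2,24) nearest=5 d=7 new=(2,21) → add node 6 parent=5 cost=20
9. q=(12,17) nearest=4 d=8 new=(8,17) → blocked by [7,10]×[10,19], reject
10. q=(7,23) nearest=6 d=5 new=(6,23) → add node 7 parent=6 cost=24
11. q=(14,44) nearest=7 d=21 new=(10,27) → add node 8 parent=7 cost=28
12. q=(14,32) nearest=8 d=5 new=(14,31) → add node 9 parent=8 cost=32

Node count: 10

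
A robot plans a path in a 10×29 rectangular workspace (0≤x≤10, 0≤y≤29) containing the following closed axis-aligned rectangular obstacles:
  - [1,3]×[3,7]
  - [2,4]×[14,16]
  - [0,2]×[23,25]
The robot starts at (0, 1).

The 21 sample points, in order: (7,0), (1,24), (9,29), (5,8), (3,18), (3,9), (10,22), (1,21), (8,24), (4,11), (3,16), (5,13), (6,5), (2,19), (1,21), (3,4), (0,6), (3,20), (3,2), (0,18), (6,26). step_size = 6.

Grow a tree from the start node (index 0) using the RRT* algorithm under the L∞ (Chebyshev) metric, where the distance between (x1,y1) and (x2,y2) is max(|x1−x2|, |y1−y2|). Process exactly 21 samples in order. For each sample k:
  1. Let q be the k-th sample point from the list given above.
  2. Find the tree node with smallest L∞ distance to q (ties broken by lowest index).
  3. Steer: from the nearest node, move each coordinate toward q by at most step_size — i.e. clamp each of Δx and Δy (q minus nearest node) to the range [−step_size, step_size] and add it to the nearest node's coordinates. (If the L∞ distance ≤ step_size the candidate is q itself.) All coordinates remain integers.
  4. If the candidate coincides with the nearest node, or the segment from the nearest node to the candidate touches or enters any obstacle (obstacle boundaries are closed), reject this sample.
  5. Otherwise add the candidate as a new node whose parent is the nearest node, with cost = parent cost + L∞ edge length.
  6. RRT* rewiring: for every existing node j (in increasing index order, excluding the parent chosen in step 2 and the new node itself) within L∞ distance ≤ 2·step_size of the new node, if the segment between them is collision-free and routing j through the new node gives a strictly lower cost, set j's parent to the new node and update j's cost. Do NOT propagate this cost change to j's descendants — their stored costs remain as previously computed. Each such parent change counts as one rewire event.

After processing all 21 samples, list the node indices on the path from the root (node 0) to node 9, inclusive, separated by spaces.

1. q=(7,0) nearest=0 d=7 new=(6,0) → add node 1 parent=0 cost=6
2. q=(1,24) nearest=0 d=23 new=(1,7) → blocked by [1,3]×[3,7], reject
3. q=(9,29) nearest=0 d=28 new=(6,7) → blocked by [1,3]×[3,7], reject
4. q=(5,8) nearest=0 d=7 new=(5,7) → blocked by [1,3]×[3,7], reject
5. q=(3,18) nearest=0 d=17 new=(3,7) → blocked by [1,3]×[3,7], reject
6. q=(3,9) nearest=0 d=8 new=(3,7) → blocked by [1,3]×[3,7], reject
7. q=(10,22) nearest=0 d=21 new=(6,7) → blocked by [1,3]×[3,7], reject
8. q=(1,21) nearest=0 d=20 new=(1,7) → blocked by [1,3]×[3,7], reject
9. q=(8,24) nearest=0 d=23 new=(6,7) → blocked by [1,3]×[3,7], reject
10. q=(4,11) nearest=0 d=10 new=(4,7) → blocked by [1,3]×[3,7], reject
11. q=(3,16) nearest=0 d=15 new=(3,7) → blocked by [1,3]×[3,7], reject
12. q=(5,13) nearest=0 d=12 new=(5,7) → blocked by [1,3]×[3,7], reject
13. q=(6,5) nearest=1 d=5 new=(6,5) → add node 2 parent=1 cost=11
14. q=(2,19) nearest=2 d=14 new=(2,11) → add node 3 parent=2 cost=17
15. q=(1,21) nearest=3 d=10 new=(1,17) → add node 4 parent=3 cost=23
16. q=(3,4) nearest=0 d=3 new=(3,4) → blocked by [1,3]×[3,7], reject
17. q=(0,6) nearest=0 d=5 new=(0,6) → add node 5 parent=0 cost=5; rewire 3→5 (10<17); rewire 4→5 (16<23)
18. q=(3,20) nearest=4 d=3 new=(3,20) → add node 6 parent=4 cost=19
19. q=(3,2) nearest=0 d=3 new=(3,2) → add node 7 parent=0 cost=3; rewire 2→7 (6<11)
20. q=(0,18) nearest=4 d=1 new=(0,18) → add node 8 parent=4 cost=17
21. q=(6,26) nearest=6 d=6 new=(6,26) → add node 9 parent=6 cost=25

Path: 0 5 4 6 9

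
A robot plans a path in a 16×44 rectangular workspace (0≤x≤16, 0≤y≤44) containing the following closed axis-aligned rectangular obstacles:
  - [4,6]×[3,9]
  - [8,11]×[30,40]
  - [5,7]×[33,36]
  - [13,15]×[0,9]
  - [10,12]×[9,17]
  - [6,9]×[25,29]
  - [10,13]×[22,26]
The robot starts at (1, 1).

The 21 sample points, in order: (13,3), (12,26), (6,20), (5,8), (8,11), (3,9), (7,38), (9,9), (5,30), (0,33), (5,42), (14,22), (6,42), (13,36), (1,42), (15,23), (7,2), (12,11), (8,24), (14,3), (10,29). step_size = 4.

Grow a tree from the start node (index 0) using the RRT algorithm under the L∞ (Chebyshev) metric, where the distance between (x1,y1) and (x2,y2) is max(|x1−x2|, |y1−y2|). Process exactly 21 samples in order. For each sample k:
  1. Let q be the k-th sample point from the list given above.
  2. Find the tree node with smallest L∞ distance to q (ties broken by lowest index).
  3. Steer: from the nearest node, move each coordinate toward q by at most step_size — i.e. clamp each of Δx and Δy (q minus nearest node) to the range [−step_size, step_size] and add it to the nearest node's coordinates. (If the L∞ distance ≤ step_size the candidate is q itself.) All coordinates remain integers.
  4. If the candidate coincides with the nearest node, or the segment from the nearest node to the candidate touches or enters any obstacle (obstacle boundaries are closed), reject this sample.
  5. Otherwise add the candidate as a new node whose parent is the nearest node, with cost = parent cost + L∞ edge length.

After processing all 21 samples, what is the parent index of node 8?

1. q=(13,3) nearest=0 d=12 new=(5,3) → blocked by [4,6]×[3,9], reject
2. q=(12,26) nearest=0 d=25 new=(5,5) → blocked by [4,6]×[3,9], reject
3. q=(6,20) nearest=0 d=19 new=(5,5) → blocked by [4,6]×[3,9], reject
4. q=(5,8) nearest=0 d=7 new=(5,5) → blocked by [4,6]×[3,9], reject
5. q=(8,11) nearest=0 d=10 new=(5,5) → blocked by [4,6]×[3,9], reject
6. q=(3,9) nearest=0 d=8 new=(3,5) → add node 1 parent=0 cost=4
7. q=(7,38) nearest=1 d=33 new=(7,9) → blocked by [4,6]×[3,9], reject
8. q=(9,9) nearest=1 d=6 new=(7,9) → blocked by [4,6]×[3,9], reject
9. q=(5,30) nearest=1 d=25 new=(5,9) → blocked by [4,6]×[3,9], reject
10. q=(0,33) nearest=1 d=28 new=(0,9) → add node 2 parent=1 cost=8
11. q=(5,42) nearest=2 d=33 new=(4,13) → add node 3 parent=2 cost=12
12. q=(14,22) nearest=3 d=10 new=(8,17) → add node 4 parent=3 cost=16
13. q=(6,42) nearest=4 d=25 new=(6,21) → add node 5 parent=4 cost=20
14. q=(13,36) nearest=5 d=15 new=(10,25) → blocked by [10,13]×[22,26], reject
15. q=(1,42) nearest=5 d=21 new=(2,25) → add node 6 parent=5 cost=24
16. q=(15,23) nearest=4 d=7 new=(12,21) → add node 7 parent=4 cost=20
17. q=(7,2) nearest=1 d=4 new=(7,2) → blocked by [4,6]×[3,9], reject
18. q=(12,11) nearest=4 d=6 new=(12,13) → blocked by [10,12]×[9,17], reject
19. q=(8,24) nearest=5 d=3 new=(8,24) → add node 8 parent=5 cost=23
20. q=(14,3) nearest=3 d=10 new=(8,9) → add node 9 parent=3 cost=16
21. q=(10,29) nearest=8 d=5 new=(10,28) → blocked by [6,9]×[25,29], reject

Parent of node 8: 5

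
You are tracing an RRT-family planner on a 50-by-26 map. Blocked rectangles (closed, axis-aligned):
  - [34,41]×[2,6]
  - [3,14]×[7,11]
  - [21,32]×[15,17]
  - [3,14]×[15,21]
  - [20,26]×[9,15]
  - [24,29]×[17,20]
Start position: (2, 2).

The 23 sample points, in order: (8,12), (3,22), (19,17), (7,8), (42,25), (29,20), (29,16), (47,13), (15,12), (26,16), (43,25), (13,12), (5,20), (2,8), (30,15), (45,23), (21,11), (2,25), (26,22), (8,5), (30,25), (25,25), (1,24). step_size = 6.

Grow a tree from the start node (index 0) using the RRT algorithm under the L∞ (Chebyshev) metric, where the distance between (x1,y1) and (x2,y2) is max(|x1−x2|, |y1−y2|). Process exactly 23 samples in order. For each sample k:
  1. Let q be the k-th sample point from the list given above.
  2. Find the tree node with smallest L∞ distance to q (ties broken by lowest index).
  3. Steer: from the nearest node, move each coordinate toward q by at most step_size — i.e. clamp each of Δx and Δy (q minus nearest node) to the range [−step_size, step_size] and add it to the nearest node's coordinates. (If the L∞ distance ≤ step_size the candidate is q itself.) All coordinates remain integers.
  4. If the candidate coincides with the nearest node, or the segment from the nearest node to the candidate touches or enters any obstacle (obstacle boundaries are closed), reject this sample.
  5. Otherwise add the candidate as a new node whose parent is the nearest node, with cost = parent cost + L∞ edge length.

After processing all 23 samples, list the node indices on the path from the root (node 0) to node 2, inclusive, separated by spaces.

1. q=(8,12) nearest=0 d=10 new=(8,8) → blocked by [3,14]×[7,11], reject
2. q=(3,22) nearest=0 d=20 new=(3,8) → blocked by [3,14]×[7,11], reject
3. q=(19,17) nearest=0 d=17 new=(8,8) → blocked by [3,14]×[7,11], reject
4. q=(7,8) nearest=0 d=6 new=(7,8) → blocked by [3,14]×[7,11], reject
5. q=(42,25) nearest=0 d=40 new=(8,8) → blocked by [3,14]×[7,11], reject
6. q=(29,20) nearest=0 d=27 new=(8,8) → blocked by [3,14]×[7,11], reject
7. q=(29,16) nearest=0 d=27 new=(8,8) → blocked by [3,14]×[7,11], reject
8. q=(47,13) nearest=0 d=45 new=(8,8) → blocked by [3,14]×[7,11], reject
9. q=(15,12) nearest=0 d=13 new=(8,8) → blocked by [3,14]×[7,11], reject
10. q=(26,16) nearest=0 d=24 new=(8,8) → blocked by [3,14]×[7,11], reject
11. q=(43,25) nearest=0 d=41 new=(8,8) → blocked by [3,14]×[7,11], reject
12. q=(13,12) nearest=0 d=11 new=(8,8) → blocked by [3,14]×[7,11], reject
13. q=(5,20) nearest=0 d=18 new=(5,8) → blocked by [3,14]×[7,11], reject
14. q=(2,8) nearest=0 d=6 new=(2,8) → add node 1 parent=0 cost=6
15. q=(30,15) nearest=0 d=28 new=(8,8) → blocked by [3,14]×[7,11], reject
16. q=(45,23) nearest=0 d=43 new=(8,8) → blocked by [3,14]×[7,11], reject
17. q=(21,11) nearest=0 d=19 new=(8,8) → blocked by [3,14]×[7,11], reject
18. q=(2,25) nearest=1 d=17 new=(2,14) → add node 2 parent=1 cost=12
19. q=(26,22) nearest=0 d=24 new=(8,8) → blocked by [3,14]×[7,11], reject
20. q=(8,5) nearest=0 d=6 new=(8,5) → add node 3 parent=0 cost=6
21. q=(30,25) nearest=3 d=22 new=(14,11) → blocked by [3,14]×[7,11], reject
22. q=(25,25) nearest=3 d=20 new=(14,11) → blocked by [3,14]×[7,11], reject
23. q=(1,24) nearest=2 d=10 new=(1,20) → add node 4 parent=2 cost=18

Path: 0 1 2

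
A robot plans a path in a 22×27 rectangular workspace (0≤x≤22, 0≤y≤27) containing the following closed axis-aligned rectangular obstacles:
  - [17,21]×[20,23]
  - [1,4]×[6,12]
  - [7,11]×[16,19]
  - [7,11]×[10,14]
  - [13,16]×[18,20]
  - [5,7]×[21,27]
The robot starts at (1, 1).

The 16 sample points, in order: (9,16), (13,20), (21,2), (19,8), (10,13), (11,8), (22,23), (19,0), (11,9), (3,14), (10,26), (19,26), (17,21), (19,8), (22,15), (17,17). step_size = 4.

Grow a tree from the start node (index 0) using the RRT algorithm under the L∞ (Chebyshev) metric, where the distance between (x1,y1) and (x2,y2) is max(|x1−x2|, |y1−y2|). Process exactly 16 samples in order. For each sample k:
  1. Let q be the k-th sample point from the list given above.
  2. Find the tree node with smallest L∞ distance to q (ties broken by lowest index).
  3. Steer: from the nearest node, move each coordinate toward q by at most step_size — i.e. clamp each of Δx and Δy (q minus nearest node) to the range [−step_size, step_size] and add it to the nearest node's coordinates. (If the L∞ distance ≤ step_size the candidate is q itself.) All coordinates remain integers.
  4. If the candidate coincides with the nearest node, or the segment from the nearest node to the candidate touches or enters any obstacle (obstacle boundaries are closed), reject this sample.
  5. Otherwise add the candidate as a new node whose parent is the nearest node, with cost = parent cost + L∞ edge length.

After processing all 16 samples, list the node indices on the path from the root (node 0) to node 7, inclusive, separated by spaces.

1. q=(9,16) nearest=0 d=15 new=(5,5) → add node 1 parent=0 cost=4
2. q=(13,20) nearest=1 d=15 new=(9,9) → add node 2 parent=1 cost=8
3. q=(21,2) nearest=2 d=12 new=(13,5) → add node 3 parent=2 cost=12
4. q=(19,8) nearest=3 d=6 new=(17,8) → add node 4 parent=3 cost=16
5. q=(10,13) nearest=2 d=4 new=(10,13) → blocked by [7,11]×[10,14], reject
6. q=(11,8) nearest=2 d=2 new=(11,8) → add node 5 parent=2 cost=10
7. q=(22,23) nearest=2 d=14 new=(13,13) → blocked by [7,11]×[10,14], reject
8. q=(19,0) nearest=3 d=6 new=(17,1) → add node 6 parent=3 cost=16
9. q=(11,9) nearest=5 d=1 new=(11,9) → add node 7 parent=5 cost=11
10. q=(3,14) nearest=2 d=6 new=(5,13) → blocked by [7,11]×[10,14], reject
11. q=(10,26) nearest=2 d=17 new=(10,13) → blocked by [7,11]×[10,14], reject
12. q=(19,26) nearest=2 d=17 new=(13,13) → blocked by [7,11]×[10,14], reject
13. q=(17,21) nearest=2 d=12 new=(13,13) → blocked by [7,11]×[10,14], reject
14. q=(19,8) nearest=4 d=2 new=(19,8) → add node 8 parent=4 cost=18
15. q=(22,15) nearest=4 d=7 new=(21,12) → add node 9 parent=4 cost=20
16. q=(17,17) nearest=9 d=5 new=(17,16) → add node 10 parent=9 cost=24

Path: 0 1 2 5 7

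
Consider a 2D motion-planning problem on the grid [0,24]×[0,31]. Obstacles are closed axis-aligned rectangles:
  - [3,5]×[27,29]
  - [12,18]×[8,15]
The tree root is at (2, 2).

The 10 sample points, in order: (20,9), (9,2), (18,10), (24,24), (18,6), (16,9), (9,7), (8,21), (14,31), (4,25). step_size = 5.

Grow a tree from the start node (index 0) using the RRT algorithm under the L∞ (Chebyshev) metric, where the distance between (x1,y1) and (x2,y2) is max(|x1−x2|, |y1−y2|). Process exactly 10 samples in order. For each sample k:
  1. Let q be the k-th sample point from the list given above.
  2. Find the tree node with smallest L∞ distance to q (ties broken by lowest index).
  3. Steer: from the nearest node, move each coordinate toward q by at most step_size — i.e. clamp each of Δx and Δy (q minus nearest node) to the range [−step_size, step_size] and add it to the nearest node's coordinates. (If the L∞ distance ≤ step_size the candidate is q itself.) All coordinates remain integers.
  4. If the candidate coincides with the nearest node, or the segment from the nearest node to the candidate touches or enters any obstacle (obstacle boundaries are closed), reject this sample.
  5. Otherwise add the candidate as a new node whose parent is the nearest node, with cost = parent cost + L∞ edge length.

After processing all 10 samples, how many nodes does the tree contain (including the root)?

Node count: 9

1. q=(20,9) nearest=0 d=18 new=(7,7) → add node 1 parent=0 cost=5
2. q=(9,2) nearest=1 d=5 new=(9,2) → add node 2 parent=1 cost=10
3. q=(18,10) nearest=2 d=9 new=(14,7) → add node 3 parent=2 cost=15
4. q=(24,24) nearest=1 d=17 new=(12,12) → blocked by [12,18]×[8,15], reject
5. q=(18,6) nearest=3 d=4 new=(18,6) → add node 4 parent=3 cost=19
6. q=(16,9) nearest=3 d=2 new=(16,9) → blocked by [12,18]×[8,15], reject
7. q=(9,7) nearest=1 d=2 new=(9,7) → add node 5 parent=1 cost=7
8. q=(8,21) nearest=1 d=14 new=(8,12) → add node 6 parent=1 cost=10
9. q=(14,31) nearest=6 d=19 new=(13,17) → add node 7 parent=6 cost=15
10. q=(4,25) nearest=7 d=9 new=(8,22) → add node 8 parent=7 cost=20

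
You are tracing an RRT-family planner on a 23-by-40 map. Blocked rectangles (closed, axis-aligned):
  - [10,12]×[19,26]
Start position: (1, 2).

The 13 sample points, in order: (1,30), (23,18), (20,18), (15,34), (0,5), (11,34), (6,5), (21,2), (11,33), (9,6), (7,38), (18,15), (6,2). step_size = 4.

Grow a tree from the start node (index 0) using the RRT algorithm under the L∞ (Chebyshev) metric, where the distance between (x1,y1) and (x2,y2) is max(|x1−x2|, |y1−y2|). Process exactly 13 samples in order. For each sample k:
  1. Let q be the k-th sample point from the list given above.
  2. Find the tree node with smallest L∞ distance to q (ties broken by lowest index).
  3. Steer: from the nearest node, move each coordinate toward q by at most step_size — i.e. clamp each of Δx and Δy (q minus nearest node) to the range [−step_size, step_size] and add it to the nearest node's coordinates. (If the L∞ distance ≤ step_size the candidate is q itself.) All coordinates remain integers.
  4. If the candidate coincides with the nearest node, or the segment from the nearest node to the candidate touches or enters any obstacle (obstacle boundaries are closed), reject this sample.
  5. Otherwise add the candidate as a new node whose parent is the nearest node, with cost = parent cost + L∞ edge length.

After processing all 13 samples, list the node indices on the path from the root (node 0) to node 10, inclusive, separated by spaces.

Path: 0 2 3 4 10

1. q=(1,30) nearest=0 d=28 new=(1,6) → add node 1 parent=0 cost=4
2. q=(23,18) nearest=0 d=22 new=(5,6) → add node 2 parent=0 cost=4
3. q=(20,18) nearest=2 d=15 new=(9,10) → add node 3 parent=2 cost=8
4. q=(15,34) nearest=3 d=24 new=(13,14) → add node 4 parent=3 cost=12
5. q=(0,5) nearest=1 d=1 new=(0,5) → add node 5 parent=1 cost=5
6. q=(11,34) nearest=4 d=20 new=(11,18) → add node 6 parent=4 cost=16
7. q=(6,5) nearest=2 d=1 new=(6,5) → add node 7 parent=2 cost=5
8. q=(21,2) nearest=3 d=12 new=(13,6) → add node 8 parent=3 cost=12
9. q=(11,33) nearest=6 d=15 new=(11,22) → blocked by [10,12]×[19,26], reject
10. q=(9,6) nearest=7 d=3 new=(9,6) → add node 9 parent=7 cost=8
11. q=(7,38) nearest=6 d=20 new=(7,22) → blocked by [10,12]×[19,26], reject
12. q=(18,15) nearest=4 d=5 new=(17,15) → add node 10 parent=4 cost=16
13. q=(6,2) nearest=7 d=3 new=(6,2) → add node 11 parent=7 cost=8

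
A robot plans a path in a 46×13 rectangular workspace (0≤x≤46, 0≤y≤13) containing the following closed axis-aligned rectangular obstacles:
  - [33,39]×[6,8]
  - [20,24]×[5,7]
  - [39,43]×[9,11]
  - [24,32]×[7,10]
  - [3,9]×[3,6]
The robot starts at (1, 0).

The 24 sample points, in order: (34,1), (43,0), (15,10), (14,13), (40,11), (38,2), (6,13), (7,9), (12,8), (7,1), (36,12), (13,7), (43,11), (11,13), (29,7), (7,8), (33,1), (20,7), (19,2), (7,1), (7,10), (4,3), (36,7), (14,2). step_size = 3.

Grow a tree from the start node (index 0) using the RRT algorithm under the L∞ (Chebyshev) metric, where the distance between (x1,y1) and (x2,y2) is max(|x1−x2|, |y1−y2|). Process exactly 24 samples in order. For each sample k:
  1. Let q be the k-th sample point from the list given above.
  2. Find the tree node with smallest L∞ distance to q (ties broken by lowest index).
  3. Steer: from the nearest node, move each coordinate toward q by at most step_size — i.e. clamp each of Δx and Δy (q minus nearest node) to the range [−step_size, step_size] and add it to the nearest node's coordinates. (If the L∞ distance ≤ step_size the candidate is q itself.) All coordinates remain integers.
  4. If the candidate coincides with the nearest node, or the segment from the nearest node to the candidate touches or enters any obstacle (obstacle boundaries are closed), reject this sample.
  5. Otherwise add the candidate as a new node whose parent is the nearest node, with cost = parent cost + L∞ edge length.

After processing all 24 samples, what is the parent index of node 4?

Parent of node 4: 3

1. q=(34,1) nearest=0 d=33 new=(4,1) → add node 1 parent=0 cost=3
2. q=(43,0) nearest=1 d=39 new=(7,0) → add node 2 parent=1 cost=6
3. q=(15,10) nearest=2 d=10 new=(10,3) → add node 3 parent=2 cost=9
4. q=(14,13) nearest=3 d=10 new=(13,6) → add node 4 parent=3 cost=12
5. q=(40,11) nearest=4 d=27 new=(16,9) → add node 5 parent=4 cost=15
6. q=(38,2) nearest=5 d=22 new=(19,6) → add node 6 parent=5 cost=18
7. q=(6,13) nearest=4 d=7 new=(10,9) → add node 7 parent=4 cost=15
8. q=(7,9) nearest=7 d=3 new=(7,9) → add node 8 parent=7 cost=18
9. q=(12,8) nearest=4 d=2 new=(12,8) → add node 9 parent=4 cost=14
10. q=(7,1) nearest=2 d=1 new=(7,1) → add node 10 parent=2 cost=7
11. q=(36,12) nearest=6 d=17 new=(22,9) → blocked by [20,24]×[5,7], reject
12. q=(13,7) nearest=4 d=1 new=(13,7) → add node 11 parent=4 cost=13
13. q=(43,11) nearest=6 d=24 new=(22,9) → blocked by [20,24]×[5,7], reject
14. q=(11,13) nearest=7 d=4 new=(11,12) → add node 12 parent=7 cost=18
15. q=(29,7) nearest=6 d=10 new=(22,7) → blocked by [20,24]×[5,7], reject
16. q=(7,8) nearest=8 d=1 new=(7,8) → add node 13 parent=8 cost=19
17. q=(33,1) nearest=6 d=14 new=(22,3) → blocked by [20,24]×[5,7], reject
18. q=(20,7) nearest=6 d=1 new=(20,7) → blocked by [20,24]×[5,7], reject
19. q=(19,2) nearest=6 d=4 new=(19,3) → add node 14 parent=6 cost=21
20. q=(7,1) nearest=10 d=0 → coincident, reject
21. q=(7,10) nearest=8 d=1 new=(7,10) → add node 15 parent=8 cost=19
22. q=(4,3) nearest=1 d=2 new=(4,3) → blocked by [3,9]×[3,6], reject
23. q=(36,7) nearest=6 d=17 new=(22,7) → blocked by [20,24]×[5,7], reject
24. q=(14,2) nearest=3 d=4 new=(13,2) → add node 16 parent=3 cost=12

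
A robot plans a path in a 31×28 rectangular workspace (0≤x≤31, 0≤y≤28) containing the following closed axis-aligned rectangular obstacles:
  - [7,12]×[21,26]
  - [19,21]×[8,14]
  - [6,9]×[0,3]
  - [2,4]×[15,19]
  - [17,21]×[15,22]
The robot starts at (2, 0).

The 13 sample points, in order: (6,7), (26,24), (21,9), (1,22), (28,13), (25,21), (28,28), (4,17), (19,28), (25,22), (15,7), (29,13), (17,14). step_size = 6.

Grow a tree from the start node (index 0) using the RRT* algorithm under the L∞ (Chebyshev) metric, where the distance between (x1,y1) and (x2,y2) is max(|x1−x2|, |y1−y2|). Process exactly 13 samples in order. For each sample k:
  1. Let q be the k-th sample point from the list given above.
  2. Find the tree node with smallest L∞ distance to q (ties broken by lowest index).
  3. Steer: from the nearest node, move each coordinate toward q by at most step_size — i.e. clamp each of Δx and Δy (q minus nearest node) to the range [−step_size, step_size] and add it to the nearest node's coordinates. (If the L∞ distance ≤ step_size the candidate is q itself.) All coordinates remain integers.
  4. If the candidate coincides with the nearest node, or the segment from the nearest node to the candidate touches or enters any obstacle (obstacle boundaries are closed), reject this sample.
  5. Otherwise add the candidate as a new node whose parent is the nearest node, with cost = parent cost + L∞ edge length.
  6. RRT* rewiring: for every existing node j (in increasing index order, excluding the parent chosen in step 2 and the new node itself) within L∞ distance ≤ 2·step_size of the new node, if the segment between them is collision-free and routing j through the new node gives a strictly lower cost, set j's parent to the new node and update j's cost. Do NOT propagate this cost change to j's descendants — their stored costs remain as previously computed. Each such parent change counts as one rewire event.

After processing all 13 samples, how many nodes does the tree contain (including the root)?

Node count: 7

1. q=(6,7) nearest=0 d=7 new=(6,6) → add node 1 parent=0 cost=6
2. q=(26,24) nearest=1 d=20 new=(12,12) → add node 2 parent=1 cost=12
3. q=(21,9) nearest=2 d=9 new=(18,9) → add node 3 parent=2 cost=18
4. q=(1,22) nearest=2 d=11 new=(6,18) → add node 4 parent=2 cost=18
5. q=(28,13) nearest=3 d=10 new=(24,13) → blocked by [19,21]×[8,14], reject
6. q=(25,21) nearest=3 d=12 new=(24,15) → blocked by [19,21]×[8,14], reject
7. q=(28,28) nearest=2 d=16 new=(18,18) → blocked by [17,21]×[15,22], reject
8. q=(4,17) nearest=4 d=2 new=(4,17) → blocked by [2,4]×[15,19], reject
9. q=(19,28) nearest=4 d=13 new=(12,24) → blocked by [7,12]×[21,26], reject
10. q=(25,22) nearest=2 d=13 new=(18,18) → blocked by [17,21]×[15,22], reject
11. q=(15,7) nearest=3 d=3 new=(15,7) → add node 5 parent=3 cost=21
12. q=(29,13) nearest=3 d=11 new=(24,13) → blocked by [19,21]×[8,14], reject
13. q=(17,14) nearest=2 d=5 new=(17,14) → add node 6 parent=2 cost=17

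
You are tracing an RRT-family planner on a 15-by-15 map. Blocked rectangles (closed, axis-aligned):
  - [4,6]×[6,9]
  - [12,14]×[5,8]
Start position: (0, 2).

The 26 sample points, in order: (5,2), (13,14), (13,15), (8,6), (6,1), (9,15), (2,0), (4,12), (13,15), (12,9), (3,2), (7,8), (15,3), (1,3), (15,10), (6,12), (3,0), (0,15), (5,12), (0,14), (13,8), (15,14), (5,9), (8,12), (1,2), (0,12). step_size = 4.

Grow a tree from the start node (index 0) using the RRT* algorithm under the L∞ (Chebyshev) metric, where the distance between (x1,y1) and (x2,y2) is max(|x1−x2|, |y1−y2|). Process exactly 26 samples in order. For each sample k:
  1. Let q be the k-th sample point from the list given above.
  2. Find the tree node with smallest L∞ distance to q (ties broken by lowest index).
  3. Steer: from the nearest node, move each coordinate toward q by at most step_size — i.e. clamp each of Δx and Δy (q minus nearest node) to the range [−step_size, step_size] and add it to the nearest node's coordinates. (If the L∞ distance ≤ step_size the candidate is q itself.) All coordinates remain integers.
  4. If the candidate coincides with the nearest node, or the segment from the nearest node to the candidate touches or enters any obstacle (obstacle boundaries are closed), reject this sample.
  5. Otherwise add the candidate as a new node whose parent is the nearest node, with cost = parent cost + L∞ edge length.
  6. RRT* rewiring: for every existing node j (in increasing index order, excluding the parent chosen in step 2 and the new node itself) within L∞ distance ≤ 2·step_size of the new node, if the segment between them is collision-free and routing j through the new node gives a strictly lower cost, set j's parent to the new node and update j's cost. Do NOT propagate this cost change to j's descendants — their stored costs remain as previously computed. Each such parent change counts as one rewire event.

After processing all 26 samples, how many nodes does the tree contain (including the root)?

Node count: 22

1. q=(5,2) nearest=0 d=5 new=(4,2) → add node 1 parent=0 cost=4
2. q=(13,14) nearest=1 d=12 new=(8,6) → add node 2 parent=1 cost=8
3. q=(13,15) nearest=2 d=9 new=(12,10) → add node 3 parent=2 cost=12
4. q=(8,6) nearest=2 d=0 → coincident, reject
5. q=(6,1) nearest=1 d=2 new=(6,1) → add node 4 parent=1 cost=6
6. q=(9,15) nearest=3 d=5 new=(9,14) → add node 5 parent=3 cost=16
7. q=(2,0) nearest=0 d=2 new=(2,0) → add node 6 parent=0 cost=2
8. q=(4,12) nearest=5 d=5 new=(5,12) → add node 7 parent=5 cost=20
9. q=(13,15) nearest=5 d=4 new=(13,15) → add node 8 parent=5 cost=20
10. q=(12,9) nearest=3 d=1 new=(12,9) → add node 9 parent=3 cost=13; rewire 8→9 (19<20)
11. q=(3,2) nearest=1 d=1 new=(3,2) → add node 10 parent=1 cost=5
12. q=(7,8) nearest=2 d=2 new=(7,8) → add node 11 parent=2 cost=10; rewire 7→11 (14<20); rewire 8→11 (17<19)
13. q=(15,3) nearest=9 d=6 new=(15,5) → blocked by [12,14]×[5,8], reject
14. q=(1,3) nearest=0 d=1 new=(1,3) → add node 12 parent=0 cost=1; rewire 10→12 (3<5)
15. q=(15,10) nearest=3 d=3 new=(15,10) → add node 13 parent=3 cost=15
16. q=(6,12) nearest=7 d=1 new=(6,12) → add node 14 parent=7 cost=15
17. q=(3,0) nearest=6 d=1 new=(3,0) → add node 15 parent=6 cost=3
18. q=(0,15) nearest=7 d=5 new=(1,15) → add node 16 parent=7 cost=18
19. q=(5,12) nearest=7 d=0 → coincident, reject
20. q=(0,14) nearest=16 d=1 new=(0,14) → add node 17 parent=16 cost=19
21. q=(13,8) nearest=9 d=1 new=(13,8) → blocked by [12,14]×[5,8], reject
22. q=(15,14) nearest=8 d=2 new=(15,14) → add node 18 parent=8 cost=19
23. q=(5,9) nearest=11 d=2 new=(5,9) → blocked by [4,6]×[6,9], reject
24. q=(8,12) nearest=5 d=2 new=(8,12) → add node 19 parent=5 cost=18
25. q=(1,2) nearest=0 d=1 new=(1,2) → add node 20 parent=0 cost=1
26. q=(0,12) nearest=17 d=2 new=(0,12) → add node 21 parent=17 cost=21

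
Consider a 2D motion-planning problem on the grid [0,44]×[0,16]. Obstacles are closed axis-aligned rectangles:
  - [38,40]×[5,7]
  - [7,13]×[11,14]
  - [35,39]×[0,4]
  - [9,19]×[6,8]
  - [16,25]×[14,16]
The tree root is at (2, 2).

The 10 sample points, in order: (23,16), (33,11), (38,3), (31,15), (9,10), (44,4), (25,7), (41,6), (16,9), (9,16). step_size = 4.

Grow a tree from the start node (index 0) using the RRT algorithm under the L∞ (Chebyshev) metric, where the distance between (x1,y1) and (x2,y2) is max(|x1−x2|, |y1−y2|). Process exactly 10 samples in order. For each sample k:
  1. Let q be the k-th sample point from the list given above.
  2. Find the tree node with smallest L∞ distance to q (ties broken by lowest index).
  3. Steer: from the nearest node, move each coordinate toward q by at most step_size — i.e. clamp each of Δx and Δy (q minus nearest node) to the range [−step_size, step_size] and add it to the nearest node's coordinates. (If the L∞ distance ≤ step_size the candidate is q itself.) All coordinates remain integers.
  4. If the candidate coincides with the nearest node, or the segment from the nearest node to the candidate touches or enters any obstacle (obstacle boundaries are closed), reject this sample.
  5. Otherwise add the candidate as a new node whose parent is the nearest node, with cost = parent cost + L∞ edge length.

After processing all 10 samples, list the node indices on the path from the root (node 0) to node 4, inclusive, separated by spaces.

1. q=(23,16) nearest=0 d=21 new=(6,6) → add node 1 parent=0 cost=4
2. q=(33,11) nearest=1 d=27 new=(10,10) → add node 2 parent=1 cost=8
3. q=(38,3) nearest=2 d=28 new=(14,6) → blocked by [9,19]×[6,8], reject
4. q=(31,15) nearest=2 d=21 new=(14,14) → blocked by [7,13]×[11,14], reject
5. q=(9,10) nearest=2 d=1 new=(9,10) → add node 3 parent=2 cost=9
6. q=(44,4) nearest=2 d=34 new=(14,6) → blocked by [9,19]×[6,8], reject
7. q=(25,7) nearest=2 d=15 new=(14,7) → blocked by [9,19]×[6,8], reject
8. q=(41,6) nearest=2 d=31 new=(14,6) → blocked by [9,19]×[6,8], reject
9. q=(16,9) nearest=2 d=6 new=(14,9) → add node 4 parent=2 cost=12
10. q=(9,16) nearest=2 d=6 new=(9,14) → blocked by [7,13]×[11,14], reject

Path: 0 1 2 4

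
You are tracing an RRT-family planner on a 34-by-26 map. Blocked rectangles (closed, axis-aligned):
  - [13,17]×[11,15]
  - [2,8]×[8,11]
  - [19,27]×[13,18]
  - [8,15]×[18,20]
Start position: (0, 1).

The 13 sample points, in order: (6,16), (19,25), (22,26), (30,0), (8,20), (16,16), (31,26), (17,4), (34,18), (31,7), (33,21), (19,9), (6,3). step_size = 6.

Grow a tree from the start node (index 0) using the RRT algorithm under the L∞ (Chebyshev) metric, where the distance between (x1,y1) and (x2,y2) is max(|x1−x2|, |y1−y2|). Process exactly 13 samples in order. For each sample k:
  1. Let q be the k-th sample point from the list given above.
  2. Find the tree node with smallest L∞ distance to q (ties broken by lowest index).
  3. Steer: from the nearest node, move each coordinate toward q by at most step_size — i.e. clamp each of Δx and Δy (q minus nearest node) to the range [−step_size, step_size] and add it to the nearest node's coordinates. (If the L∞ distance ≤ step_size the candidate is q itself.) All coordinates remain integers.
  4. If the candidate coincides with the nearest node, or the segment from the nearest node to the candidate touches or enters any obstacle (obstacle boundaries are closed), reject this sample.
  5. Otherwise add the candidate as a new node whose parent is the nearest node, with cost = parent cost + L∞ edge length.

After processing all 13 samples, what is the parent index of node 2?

Parent of node 2: 1

1. q=(6,16) nearest=0 d=15 new=(6,7) → add node 1 parent=0 cost=6
2. q=(19,25) nearest=1 d=18 new=(12,13) → blocked by [2,8]×[8,11], reject
3. q=(22,26) nearest=1 d=19 new=(12,13) → blocked by [2,8]×[8,11], reject
4. q=(30,0) nearest=1 d=24 new=(12,1) → add node 2 parent=1 cost=12
5. q=(8,20) nearest=1 d=13 new=(8,13) → blocked by [2,8]×[8,11], reject
6. q=(16,16) nearest=1 d=10 new=(12,13) → blocked by [2,8]×[8,11], reject
7. q=(31,26) nearest=1 d=25 new=(12,13) → blocked by [2,8]×[8,11], reject
8. q=(17,4) nearest=2 d=5 new=(17,4) → add node 3 parent=2 cost=17
9. q=(34,18) nearest=3 d=17 new=(23,10) → add node 4 parent=3 cost=23
10. q=(31,7) nearest=4 d=8 new=(29,7) → add node 5 parent=4 cost=29
11. q=(33,21) nearest=4 d=11 new=(29,16) → blocked by [19,27]×[13,18], reject
12. q=(19,9) nearest=4 d=4 new=(19,9) → add node 6 parent=4 cost=27
13. q=(6,3) nearest=1 d=4 new=(6,3) → add node 7 parent=1 cost=10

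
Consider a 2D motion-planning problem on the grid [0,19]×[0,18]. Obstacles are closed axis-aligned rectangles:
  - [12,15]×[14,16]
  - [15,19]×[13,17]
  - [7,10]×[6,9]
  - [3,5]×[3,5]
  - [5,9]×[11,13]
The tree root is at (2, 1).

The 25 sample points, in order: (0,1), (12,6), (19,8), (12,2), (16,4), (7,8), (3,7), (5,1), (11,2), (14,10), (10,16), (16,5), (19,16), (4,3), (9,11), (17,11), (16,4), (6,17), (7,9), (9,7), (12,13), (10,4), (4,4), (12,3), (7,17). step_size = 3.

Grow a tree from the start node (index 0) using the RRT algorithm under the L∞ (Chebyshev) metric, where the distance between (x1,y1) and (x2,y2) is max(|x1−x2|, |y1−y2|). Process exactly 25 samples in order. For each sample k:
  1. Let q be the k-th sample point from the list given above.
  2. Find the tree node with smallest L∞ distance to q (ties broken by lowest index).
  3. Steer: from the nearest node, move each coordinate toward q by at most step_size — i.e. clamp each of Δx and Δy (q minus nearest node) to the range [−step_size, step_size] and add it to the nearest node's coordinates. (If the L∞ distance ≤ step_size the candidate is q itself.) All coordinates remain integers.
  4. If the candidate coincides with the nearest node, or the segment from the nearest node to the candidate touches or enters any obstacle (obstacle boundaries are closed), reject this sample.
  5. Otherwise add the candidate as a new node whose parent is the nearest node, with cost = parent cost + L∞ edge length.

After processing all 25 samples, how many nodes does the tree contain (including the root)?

1. q=(0,1) nearest=0 d=2 new=(0,1) → add node 1 parent=0 cost=2
2. q=(12,6) nearest=0 d=10 new=(5,4) → blocked by [3,5]×[3,5], reject
3. q=(19,8) nearest=0 d=17 new=(5,4) → blocked by [3,5]×[3,5], reject
4. q=(12,2) nearest=0 d=10 new=(5,2) → add node 2 parent=0 cost=3
5. q=(16,4) nearest=2 d=11 new=(8,4) → add node 3 parent=2 cost=6
6. q=(7,8) nearest=3 d=4 new=(7,7) → blocked by [7,10]×[6,9], reject
7. q=(3,7) nearest=2 d=5 new=(3,5) → blocked by [3,5]×[3,5], reject
8. q=(5,1) nearest=2 d=1 new=(5,1) → add node 4 parent=2 cost=4
9. q=(11,2) nearest=3 d=3 new=(11,2) → add node 5 parent=3 cost=9
10. q=(14,10) nearest=3 d=6 new=(11,7) → blocked by [7,10]×[6,9], reject
11. q=(10,16) nearest=3 d=12 new=(10,7) → blocked by [7,10]×[6,9], reject
12. q=(16,5) nearest=5 d=5 new=(14,5) → add node 6 parent=5 cost=12
13. q=(19,16) nearest=6 d=11 new=(17,8) → add node 7 parent=6 cost=15
14. q=(4,3) nearest=2 d=1 new=(4,3) → blocked by [3,5]×[3,5], reject
15. q=(9,11) nearest=6 d=6 new=(11,8) → add node 8 parent=6 cost=15
16. q=(17,11) nearest=7 d=3 new=(17,11) → add node 9 parent=7 cost=18
17. q=(16,4) nearest=6 d=2 new=(16,4) → add node 10 parent=6 cost=14
18. q=(6,17) nearest=8 d=9 new=(8,11) → blocked by [7,10]×[6,9], reject
19. q=(7,9) nearest=8 d=4 new=(8,9) → blocked by [7,10]×[6,9], reject
20. q=(9,7) nearest=8 d=2 new=(9,7) → blocked by [7,10]×[6,9], reject
21. q=(12,13) nearest=7 d=5 new=(14,11) → add node 11 parent=7 cost=18
22. q=(10,4) nearest=3 d=2 new=(10,4) → add node 12 parent=3 cost=8
23. q=(4,4) nearest=2 d=2 new=(4,4) → blocked by [3,5]×[3,5], reject
24. q=(12,3) nearest=5 d=1 new=(12,3) → add node 13 parent=5 cost=10
25. q=(7,17) nearest=11 d=7 new=(11,14) → add node 14 parent=11 cost=21

Node count: 15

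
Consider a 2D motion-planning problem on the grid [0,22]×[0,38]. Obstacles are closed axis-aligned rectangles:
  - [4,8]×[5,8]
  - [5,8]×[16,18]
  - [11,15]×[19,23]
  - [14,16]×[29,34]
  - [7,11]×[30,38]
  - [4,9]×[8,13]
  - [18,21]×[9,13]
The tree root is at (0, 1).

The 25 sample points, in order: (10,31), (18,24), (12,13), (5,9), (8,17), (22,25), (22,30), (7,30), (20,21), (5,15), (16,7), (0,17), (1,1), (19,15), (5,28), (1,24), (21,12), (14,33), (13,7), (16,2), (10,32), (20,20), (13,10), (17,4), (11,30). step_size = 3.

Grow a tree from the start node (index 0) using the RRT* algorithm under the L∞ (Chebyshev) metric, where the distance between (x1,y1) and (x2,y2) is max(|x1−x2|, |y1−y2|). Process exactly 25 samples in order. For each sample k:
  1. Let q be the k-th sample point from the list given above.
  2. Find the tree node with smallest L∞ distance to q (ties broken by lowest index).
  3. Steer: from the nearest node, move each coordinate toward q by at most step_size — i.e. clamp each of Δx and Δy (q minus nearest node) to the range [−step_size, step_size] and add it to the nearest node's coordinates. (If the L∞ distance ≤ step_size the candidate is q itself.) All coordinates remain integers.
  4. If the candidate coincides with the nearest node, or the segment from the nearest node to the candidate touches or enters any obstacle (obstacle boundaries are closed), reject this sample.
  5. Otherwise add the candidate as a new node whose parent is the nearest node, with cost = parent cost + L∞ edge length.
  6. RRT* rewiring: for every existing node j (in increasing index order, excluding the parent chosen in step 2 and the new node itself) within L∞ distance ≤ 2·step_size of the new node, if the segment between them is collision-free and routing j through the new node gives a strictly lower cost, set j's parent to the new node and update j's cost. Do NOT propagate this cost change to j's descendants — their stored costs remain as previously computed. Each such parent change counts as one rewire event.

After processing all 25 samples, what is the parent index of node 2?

Parent of node 2: 1

1. q=(10,31) nearest=0 d=30 new=(3,4) → add node 1 parent=0 cost=3
2. q=(18,24) nearest=1 d=20 new=(6,7) → blocked by [4,8]×[5,8], reject
3. q=(12,13) nearest=1 d=9 new=(6,7) → blocked by [4,8]×[5,8], reject
4. q=(5,9) nearest=1 d=5 new=(5,7) → blocked by [4,8]×[5,8], reject
5. q=(8,17) nearest=1 d=13 new=(6,7) → blocked by [4,8]×[5,8], reject
6. q=(22,25) nearest=1 d=21 new=(6,7) → blocked by [4,8]×[5,8], reject
7. q=(22,30) nearest=1 d=26 new=(6,7) → blocked by [4,8]×[5,8], reject
8. q=(7,30) nearest=1 d=26 new=(6,7) → blocked by [4,8]×[5,8], reject
9. q=(20,21) nearest=1 d=17 new=(6,7) → blocked by [4,8]×[5,8], reject
10. q=(5,15) nearest=1 d=11 new=(5,7) → blocked by [4,8]×[5,8], reject
11. q=(16,7) nearest=1 d=13 new=(6,7) → blocked by [4,8]×[5,8], reject
12. q=(0,17) nearest=1 d=13 new=(0,7) → add node 2 parent=1 cost=6
13. q=(1,1) nearest=0 d=1 new=(1,1) → add node 3 parent=0 cost=1
14. q=(19,15) nearest=1 d=16 new=(6,7) → blocked by [4,8]×[5,8], reject
15. q=(5,28) nearest=2 d=21 new=(3,10) → add node 4 parent=2 cost=9
16. q=(1,24) nearest=4 d=14 new=(1,13) → add node 5 parent=4 cost=12
17. q=(21,12) nearest=1 d=18 new=(6,7) → blocked by [4,8]×[5,8], reject
18. q=(14,33) nearest=5 d=20 new=(4,16) → add node 6 parent=5 cost=15
19. q=(13,7) nearest=6 d=9 new=(7,13) → blocked by [4,9]×[8,13], reject
20. q=(16,2) nearest=1 d=13 new=(6,2) → add node 7 parent=1 cost=6
21. q=(10,32) nearest=6 d=16 new=(7,19) → blocked by [5,8]×[16,18], reject
22. q=(20,20) nearest=6 d=16 new=(7,19) → blocked by [5,8]×[16,18], reject
23. q=(13,10) nearest=7 d=8 new=(9,5) → add node 8 parent=7 cost=9
24. q=(17,4) nearest=8 d=8 new=(12,4) → add node 9 parent=8 cost=12
25. q=(11,30) nearest=6 d=14 new=(7,19) → blocked by [5,8]×[16,18], reject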